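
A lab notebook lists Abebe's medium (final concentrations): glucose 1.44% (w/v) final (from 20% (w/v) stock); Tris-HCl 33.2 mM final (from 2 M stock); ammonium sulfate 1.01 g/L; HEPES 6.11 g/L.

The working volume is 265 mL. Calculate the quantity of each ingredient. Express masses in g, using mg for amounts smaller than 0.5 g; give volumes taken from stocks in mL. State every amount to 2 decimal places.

glucose 19.08 mL; Tris-HCl 4.40 mL; ammonium sulfate 267.65 mg; HEPES 1.62 g

Target volume = 265 mL = 0.265 L.
glucose: C1V1 = C2V2 → 1.44% ÷ 20% × 265 mL = 19.08 mL
Tris-HCl: C1V1 = C2V2 → 33.2 mM × 265 mL ÷ 2000 mM = 4.40 mL
ammonium sulfate: 1.01 g/L × 0.265 L = 0.26765 g = 267.65 mg
HEPES: 6.11 g/L × 0.265 L = 1.62 g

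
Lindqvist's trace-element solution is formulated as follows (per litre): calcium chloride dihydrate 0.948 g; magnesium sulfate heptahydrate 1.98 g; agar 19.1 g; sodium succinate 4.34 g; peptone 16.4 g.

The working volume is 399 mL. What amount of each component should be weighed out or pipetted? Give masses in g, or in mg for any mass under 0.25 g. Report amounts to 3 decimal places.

Scale factor = 399 mL / 1000 mL = 0.399.
calcium chloride dihydrate: 0.948 g × (399 mL / 1000 mL) = 0.378 g
magnesium sulfate heptahydrate: 1.98 g × (399 mL / 1000 mL) = 0.790 g
agar: 19.1 g × (399 mL / 1000 mL) = 7.621 g
sodium succinate: 4.34 g × (399 mL / 1000 mL) = 1.732 g
peptone: 16.4 g × (399 mL / 1000 mL) = 6.544 g

calcium chloride dihydrate 0.378 g; magnesium sulfate heptahydrate 0.790 g; agar 7.621 g; sodium succinate 1.732 g; peptone 6.544 g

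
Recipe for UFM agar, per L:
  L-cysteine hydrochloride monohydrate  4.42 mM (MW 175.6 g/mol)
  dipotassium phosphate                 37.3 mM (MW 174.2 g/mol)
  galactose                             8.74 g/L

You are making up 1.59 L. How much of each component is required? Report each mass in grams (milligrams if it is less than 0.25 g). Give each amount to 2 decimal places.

L-cysteine hydrochloride monohydrate 1.23 g; dipotassium phosphate 10.33 g; galactose 13.90 g

Scale factor relative to 1 L: 1.59.
L-cysteine hydrochloride monohydrate: 4.42 mmol/L × 175.6 g/mol × 1.59 L ÷ 1000 = 1.23 g
dipotassium phosphate: 37.3 mmol/L × 174.2 g/mol × 1.59 L ÷ 1000 = 10.33 g
galactose: 8.74 g/L × 1.59 L = 13.90 g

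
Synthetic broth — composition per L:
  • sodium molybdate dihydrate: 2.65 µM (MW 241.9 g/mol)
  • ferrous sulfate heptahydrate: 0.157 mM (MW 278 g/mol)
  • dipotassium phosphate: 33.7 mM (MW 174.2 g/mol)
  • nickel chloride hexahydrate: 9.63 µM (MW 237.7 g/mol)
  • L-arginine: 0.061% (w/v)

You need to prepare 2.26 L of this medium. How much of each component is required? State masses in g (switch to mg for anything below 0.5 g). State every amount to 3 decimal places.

Scale factor relative to 1 L: 2.26.
sodium molybdate dihydrate: 2.65 µmol/L × 241.9 g/mol × 2.26 L ÷ 1000 = 1.449 mg
ferrous sulfate heptahydrate: 0.157 mmol/L × 278 mg/mmol × 2.26 L = 98.640 mg
dipotassium phosphate: 33.7 mmol/L × 174.2 g/mol × 2.26 L ÷ 1000 = 13.267 g
nickel chloride hexahydrate: 9.63 µmol/L × 237.7 g/mol × 2.26 L ÷ 1000 = 5.173 mg
L-arginine: 0.061% w/v = 0.61 g/L → 0.61 × 2.26 L = 1.379 g

sodium molybdate dihydrate 1.449 mg; ferrous sulfate heptahydrate 98.640 mg; dipotassium phosphate 13.267 g; nickel chloride hexahydrate 5.173 mg; L-arginine 1.379 g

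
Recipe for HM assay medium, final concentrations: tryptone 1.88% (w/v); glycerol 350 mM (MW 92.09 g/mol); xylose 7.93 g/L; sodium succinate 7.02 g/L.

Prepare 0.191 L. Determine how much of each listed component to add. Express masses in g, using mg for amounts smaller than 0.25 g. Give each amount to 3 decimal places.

Scale factor relative to 1 L: 0.191.
tryptone: 1.88% w/v = 18.8 g/L → 18.8 × 0.191 L = 3.591 g
glycerol: 350 mmol/L × 92.09 g/mol × 0.191 L ÷ 1000 = 6.156 g
xylose: 7.93 g/L × 0.191 L = 1.515 g
sodium succinate: 7.02 g/L × 0.191 L = 1.341 g

tryptone 3.591 g; glycerol 6.156 g; xylose 1.515 g; sodium succinate 1.341 g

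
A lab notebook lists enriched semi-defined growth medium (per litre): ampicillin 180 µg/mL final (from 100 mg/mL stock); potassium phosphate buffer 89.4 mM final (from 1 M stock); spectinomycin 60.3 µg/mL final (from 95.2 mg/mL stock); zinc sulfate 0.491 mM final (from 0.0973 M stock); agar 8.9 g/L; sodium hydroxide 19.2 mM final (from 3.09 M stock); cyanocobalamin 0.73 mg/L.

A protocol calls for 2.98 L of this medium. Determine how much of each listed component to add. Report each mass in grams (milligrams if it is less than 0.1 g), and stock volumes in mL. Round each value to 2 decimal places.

ampicillin 5.36 mL; potassium phosphate buffer 266.41 mL; spectinomycin 1.89 mL; zinc sulfate 15.04 mL; agar 26.52 g; sodium hydroxide 18.52 mL; cyanocobalamin 2.18 mg

Scale factor relative to 1 L: 2.98.
ampicillin: C1V1 = C2V2 → 180 µg/mL × 2980 mL ÷ 100000 µg/mL = 5.36 mL
potassium phosphate buffer: C1V1 = C2V2 → 89.4 mM × 2980 mL ÷ 1000 mM = 266.41 mL
spectinomycin: C1V1 = C2V2 → 60.3 µg/mL × 2980 mL ÷ 95200 µg/mL = 1.89 mL
zinc sulfate: C1V1 = C2V2 → 0.491 mM × 2980 mL ÷ 97.3 mM = 15.04 mL
agar: 8.9 g/L × 2.98 L = 26.52 g
sodium hydroxide: dilute stock: 19.2 mM × 2980 mL ÷ 3090 mM = 18.52 mL
cyanocobalamin: 0.73 mg/L × 2.98 L = 2.18 mg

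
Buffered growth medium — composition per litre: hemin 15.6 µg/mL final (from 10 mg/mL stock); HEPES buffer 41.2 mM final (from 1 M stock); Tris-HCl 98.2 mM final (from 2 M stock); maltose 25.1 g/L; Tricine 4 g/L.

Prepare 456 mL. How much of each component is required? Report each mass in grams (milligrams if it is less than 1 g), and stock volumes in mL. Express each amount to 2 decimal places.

Target volume = 456 mL = 0.456 L.
hemin: V = C2·V2/C1 = 15.6 µg/mL × 456 mL ÷ 10000 µg/mL = 0.71 mL
HEPES buffer: C1V1 = C2V2 → 41.2 mM × 456 mL ÷ 1000 mM = 18.79 mL
Tris-HCl: dilute stock: 98.2 mM × 456 mL ÷ 2000 mM = 22.39 mL
maltose: 25.1 g/L × 0.456 L = 11.45 g
Tricine: 4 g/L × 0.456 L = 1.82 g

hemin 0.71 mL; HEPES buffer 18.79 mL; Tris-HCl 22.39 mL; maltose 11.45 g; Tricine 1.82 g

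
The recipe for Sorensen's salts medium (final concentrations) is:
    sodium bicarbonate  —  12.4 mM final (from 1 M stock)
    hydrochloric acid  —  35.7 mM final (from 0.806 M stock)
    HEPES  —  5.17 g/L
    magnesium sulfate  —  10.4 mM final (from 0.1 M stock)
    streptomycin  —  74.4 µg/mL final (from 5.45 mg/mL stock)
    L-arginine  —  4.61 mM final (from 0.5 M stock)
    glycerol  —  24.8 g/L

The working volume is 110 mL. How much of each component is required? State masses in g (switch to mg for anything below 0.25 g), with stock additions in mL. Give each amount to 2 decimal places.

sodium bicarbonate 1.36 mL; hydrochloric acid 4.87 mL; HEPES 0.57 g; magnesium sulfate 11.44 mL; streptomycin 1.50 mL; L-arginine 1.01 mL; glycerol 2.73 g

Working volume: 110 mL = 0.11 L.
sodium bicarbonate: dilute stock: 12.4 mM × 110 mL ÷ 1000 mM = 1.36 mL
hydrochloric acid: V = C2·V2/C1 = 35.7 mM × 110 mL ÷ 806 mM = 4.87 mL
HEPES: 5.17 g/L × 0.11 L = 0.57 g
magnesium sulfate: C1V1 = C2V2 → 10.4 mM × 110 mL ÷ 100 mM = 11.44 mL
streptomycin: dilute stock: 74.4 µg/mL × 110 mL ÷ 5450 µg/mL = 1.50 mL
L-arginine: C1V1 = C2V2 → 4.61 mM × 110 mL ÷ 500 mM = 1.01 mL
glycerol: 24.8 g/L × 0.11 L = 2.73 g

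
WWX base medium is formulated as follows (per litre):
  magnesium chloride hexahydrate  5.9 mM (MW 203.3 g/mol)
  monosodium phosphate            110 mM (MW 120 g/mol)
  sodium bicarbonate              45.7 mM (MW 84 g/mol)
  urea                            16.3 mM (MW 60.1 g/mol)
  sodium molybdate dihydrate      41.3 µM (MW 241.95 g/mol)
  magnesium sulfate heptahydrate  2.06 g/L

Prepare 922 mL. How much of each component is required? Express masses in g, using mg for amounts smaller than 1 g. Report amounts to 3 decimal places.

Scale factor relative to 1 L: 0.922.
magnesium chloride hexahydrate: 5.9 mmol/L × 203.3 g/mol × 0.922 L ÷ 1000 = 1.106 g
monosodium phosphate: 110 mmol/L × 120 g/mol × 0.922 L ÷ 1000 = 12.170 g
sodium bicarbonate: 45.7 mmol/L × 84 g/mol × 0.922 L ÷ 1000 = 3.539 g
urea: 16.3 mmol/L × 60.1 mg/mmol × 0.922 L = 903.219 mg
sodium molybdate dihydrate: 41.3 µmol/L × 241.95 g/mol × 0.922 L ÷ 1000 = 9.213 mg
magnesium sulfate heptahydrate: 2.06 g/L × 0.922 L = 1.899 g

magnesium chloride hexahydrate 1.106 g; monosodium phosphate 12.170 g; sodium bicarbonate 3.539 g; urea 903.219 mg; sodium molybdate dihydrate 9.213 mg; magnesium sulfate heptahydrate 1.899 g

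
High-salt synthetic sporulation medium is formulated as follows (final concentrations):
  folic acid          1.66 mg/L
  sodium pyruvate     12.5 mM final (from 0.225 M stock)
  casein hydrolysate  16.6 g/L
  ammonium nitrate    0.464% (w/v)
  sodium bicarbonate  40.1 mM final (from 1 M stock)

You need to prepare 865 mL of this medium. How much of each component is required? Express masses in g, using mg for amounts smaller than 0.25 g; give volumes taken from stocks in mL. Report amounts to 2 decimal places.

Working volume: 865 mL = 0.865 L.
folic acid: 1.66 mg/L × 0.865 L = 1.44 mg
sodium pyruvate: C1V1 = C2V2 → 12.5 mM × 865 mL ÷ 225 mM = 48.06 mL
casein hydrolysate: 16.6 g/L × 0.865 L = 14.36 g
ammonium nitrate: 0.464% w/v = 4.64 g/L → 4.64 × 0.865 L = 4.01 g
sodium bicarbonate: dilute stock: 40.1 mM × 865 mL ÷ 1000 mM = 34.69 mL

folic acid 1.44 mg; sodium pyruvate 48.06 mL; casein hydrolysate 14.36 g; ammonium nitrate 4.01 g; sodium bicarbonate 34.69 mL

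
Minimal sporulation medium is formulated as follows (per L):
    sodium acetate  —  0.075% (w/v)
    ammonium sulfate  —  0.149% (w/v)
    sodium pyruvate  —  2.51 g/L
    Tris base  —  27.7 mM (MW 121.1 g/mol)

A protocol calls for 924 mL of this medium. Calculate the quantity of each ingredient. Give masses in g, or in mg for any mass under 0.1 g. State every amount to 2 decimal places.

Target volume = 924 mL = 0.924 L.
sodium acetate: 0.075 g per 100 mL × 924 mL ÷ 100 = 0.69 g
ammonium sulfate: 0.149 g per 100 mL × 924 mL ÷ 100 = 1.38 g
sodium pyruvate: 2.51 g/L × 0.924 L = 2.32 g
Tris base: 27.7 mmol/L × 121.1 g/mol × 0.924 L ÷ 1000 = 3.10 g

sodium acetate 0.69 g; ammonium sulfate 1.38 g; sodium pyruvate 2.32 g; Tris base 3.10 g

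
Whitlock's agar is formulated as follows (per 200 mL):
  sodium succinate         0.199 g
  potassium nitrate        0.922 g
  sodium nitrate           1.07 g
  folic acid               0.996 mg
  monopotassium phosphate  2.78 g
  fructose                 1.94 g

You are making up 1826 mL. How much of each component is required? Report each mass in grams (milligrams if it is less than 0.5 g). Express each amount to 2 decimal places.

Scale factor = 1826 mL / 200 mL = 9.13.
sodium succinate: 0.199 g × (1826 mL / 200 mL) = 1.82 g
potassium nitrate: 0.922 g × (1826 mL / 200 mL) = 8.42 g
sodium nitrate: 1.07 g × (1826 mL / 200 mL) = 9.77 g
folic acid: 0.996 mg × (1826 mL / 200 mL) = 9.09 mg
monopotassium phosphate: 2.78 g × (1826 mL / 200 mL) = 25.38 g
fructose: 1.94 g × (1826 mL / 200 mL) = 17.71 g

sodium succinate 1.82 g; potassium nitrate 8.42 g; sodium nitrate 9.77 g; folic acid 9.09 mg; monopotassium phosphate 25.38 g; fructose 17.71 g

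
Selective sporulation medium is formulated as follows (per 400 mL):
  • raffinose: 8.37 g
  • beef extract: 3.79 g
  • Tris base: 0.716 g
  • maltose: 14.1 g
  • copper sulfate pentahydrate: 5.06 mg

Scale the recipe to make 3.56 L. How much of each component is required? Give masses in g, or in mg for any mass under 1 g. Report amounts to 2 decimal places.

Scale factor = 3560 mL / 400 mL = 8.9.
raffinose: 8.37 g × (3560 mL / 400 mL) = 74.49 g
beef extract: 3.79 g × (3560 mL / 400 mL) = 33.73 g
Tris base: 0.716 g × (3560 mL / 400 mL) = 6.37 g
maltose: 14.1 g × (3560 mL / 400 mL) = 125.49 g
copper sulfate pentahydrate: 5.06 mg × (3560 mL / 400 mL) = 45.03 mg

raffinose 74.49 g; beef extract 33.73 g; Tris base 6.37 g; maltose 125.49 g; copper sulfate pentahydrate 45.03 mg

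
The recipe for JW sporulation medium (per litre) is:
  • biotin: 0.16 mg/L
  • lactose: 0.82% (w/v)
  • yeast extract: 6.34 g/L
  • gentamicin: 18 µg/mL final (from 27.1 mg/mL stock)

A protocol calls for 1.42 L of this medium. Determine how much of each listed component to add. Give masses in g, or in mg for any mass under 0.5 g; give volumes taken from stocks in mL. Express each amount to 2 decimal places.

Working volume: 1.42 L.
biotin: 0.16 mg/L × 1.42 L = 0.23 mg
lactose: 0.82% w/v = 8.2 g/L → 8.2 × 1.42 L = 11.64 g
yeast extract: 6.34 g/L × 1.42 L = 9.00 g
gentamicin: V = C2·V2/C1 = 18 µg/mL × 1420 mL ÷ 27100 µg/mL = 0.94 mL

biotin 0.23 mg; lactose 11.64 g; yeast extract 9.00 g; gentamicin 0.94 mL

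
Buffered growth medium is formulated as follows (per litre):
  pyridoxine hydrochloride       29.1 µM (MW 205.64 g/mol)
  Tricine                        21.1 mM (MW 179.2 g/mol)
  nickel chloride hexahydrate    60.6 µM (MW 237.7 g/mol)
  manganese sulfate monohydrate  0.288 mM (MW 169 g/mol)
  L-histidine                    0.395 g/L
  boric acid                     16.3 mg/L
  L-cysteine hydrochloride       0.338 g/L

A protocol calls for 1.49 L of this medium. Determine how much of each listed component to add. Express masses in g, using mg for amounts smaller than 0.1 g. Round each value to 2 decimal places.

pyridoxine hydrochloride 8.92 mg; Tricine 5.63 g; nickel chloride hexahydrate 21.46 mg; manganese sulfate monohydrate 72.52 mg; L-histidine 0.59 g; boric acid 24.29 mg; L-cysteine hydrochloride 0.50 g

Scale factor relative to 1 L: 1.49.
pyridoxine hydrochloride: 29.1 µmol/L × 205.64 g/mol × 1.49 L ÷ 1000 = 8.92 mg
Tricine: 21.1 mmol/L × 179.2 g/mol × 1.49 L ÷ 1000 = 5.63 g
nickel chloride hexahydrate: 60.6 µmol/L × 237.7 g/mol × 1.49 L ÷ 1000 = 21.46 mg
manganese sulfate monohydrate: 0.288 mmol/L × 169 mg/mmol × 1.49 L = 72.52 mg
L-histidine: 0.395 g/L × 1.49 L = 0.59 g
boric acid: 16.3 mg/L × 1.49 L = 24.29 mg
L-cysteine hydrochloride: 0.338 g/L × 1.49 L = 0.50 g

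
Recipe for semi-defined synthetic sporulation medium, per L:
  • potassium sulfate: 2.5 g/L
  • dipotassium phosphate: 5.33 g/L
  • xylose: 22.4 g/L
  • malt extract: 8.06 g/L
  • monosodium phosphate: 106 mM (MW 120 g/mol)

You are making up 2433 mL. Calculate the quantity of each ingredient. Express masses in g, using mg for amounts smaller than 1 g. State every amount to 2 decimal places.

Target volume = 2433 mL = 2.433 L.
potassium sulfate: 2.5 g/L × 2.433 L = 6.08 g
dipotassium phosphate: 5.33 g/L × 2.433 L = 12.97 g
xylose: 22.4 g/L × 2.433 L = 54.50 g
malt extract: 8.06 g/L × 2.433 L = 19.61 g
monosodium phosphate: 106 mmol/L × 120 g/mol × 2.433 L ÷ 1000 = 30.95 g

potassium sulfate 6.08 g; dipotassium phosphate 12.97 g; xylose 54.50 g; malt extract 19.61 g; monosodium phosphate 30.95 g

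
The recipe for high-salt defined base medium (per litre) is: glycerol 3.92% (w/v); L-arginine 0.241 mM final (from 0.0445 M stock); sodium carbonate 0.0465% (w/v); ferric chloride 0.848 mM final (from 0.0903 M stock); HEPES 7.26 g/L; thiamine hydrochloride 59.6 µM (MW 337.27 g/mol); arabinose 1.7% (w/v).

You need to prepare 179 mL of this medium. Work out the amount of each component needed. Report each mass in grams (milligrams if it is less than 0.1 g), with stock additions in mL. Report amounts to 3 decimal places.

Working volume: 179 mL = 0.179 L.
glycerol: 3.92 g per 100 mL × 179 mL ÷ 100 = 7.017 g
L-arginine: dilute stock: 0.241 mM × 179 mL ÷ 44.5 mM = 0.969 mL
sodium carbonate: 0.0465 g per 100 mL × 179 mL ÷ 100 = 0.083235 g = 83.235 mg
ferric chloride: C1V1 = C2V2 → 0.848 mM × 179 mL ÷ 90.3 mM = 1.681 mL
HEPES: 7.26 g/L × 0.179 L = 1.300 g
thiamine hydrochloride: 59.6 µmol/L × 337.27 g/mol × 0.179 L ÷ 1000 = 3.598 mg
arabinose: 1.7 g per 100 mL × 179 mL ÷ 100 = 3.043 g

glycerol 7.017 g; L-arginine 0.969 mL; sodium carbonate 83.235 mg; ferric chloride 1.681 mL; HEPES 1.300 g; thiamine hydrochloride 3.598 mg; arabinose 3.043 g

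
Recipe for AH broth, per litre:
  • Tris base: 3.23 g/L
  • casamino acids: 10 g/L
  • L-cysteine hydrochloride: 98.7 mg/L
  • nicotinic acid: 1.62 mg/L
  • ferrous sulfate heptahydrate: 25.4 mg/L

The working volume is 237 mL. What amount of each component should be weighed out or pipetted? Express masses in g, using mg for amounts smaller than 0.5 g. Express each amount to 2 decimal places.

Tris base 0.77 g; casamino acids 2.37 g; L-cysteine hydrochloride 23.39 mg; nicotinic acid 0.38 mg; ferrous sulfate heptahydrate 6.02 mg

Scale factor relative to 1 L: 0.237.
Tris base: 3.23 g/L × 0.237 L = 0.77 g
casamino acids: 10 g/L × 0.237 L = 2.37 g
L-cysteine hydrochloride: 98.7 mg/L × 0.237 L = 23.39 mg
nicotinic acid: 1.62 mg/L × 0.237 L = 0.38 mg
ferrous sulfate heptahydrate: 25.4 mg/L × 0.237 L = 6.02 mg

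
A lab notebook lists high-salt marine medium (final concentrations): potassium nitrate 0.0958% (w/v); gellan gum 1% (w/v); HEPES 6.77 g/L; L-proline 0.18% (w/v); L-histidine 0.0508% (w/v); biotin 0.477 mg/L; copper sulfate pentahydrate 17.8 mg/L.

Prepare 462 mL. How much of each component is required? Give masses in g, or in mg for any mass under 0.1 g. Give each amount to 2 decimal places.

potassium nitrate 0.44 g; gellan gum 4.62 g; HEPES 3.13 g; L-proline 0.83 g; L-histidine 0.23 g; biotin 0.22 mg; copper sulfate pentahydrate 8.22 mg

Working volume: 462 mL = 0.462 L.
potassium nitrate: 0.0958% w/v = 0.958 g/L → 0.958 × 0.462 L = 0.44 g
gellan gum: 1 g per 100 mL × 462 mL ÷ 100 = 4.62 g
HEPES: 6.77 g/L × 0.462 L = 3.13 g
L-proline: 0.18% w/v = 1.8 g/L → 1.8 × 0.462 L = 0.83 g
L-histidine: 0.0508 g per 100 mL × 462 mL ÷ 100 = 0.23 g
biotin: 0.477 mg/L × 0.462 L = 0.22 mg
copper sulfate pentahydrate: 17.8 mg/L × 0.462 L = 8.22 mg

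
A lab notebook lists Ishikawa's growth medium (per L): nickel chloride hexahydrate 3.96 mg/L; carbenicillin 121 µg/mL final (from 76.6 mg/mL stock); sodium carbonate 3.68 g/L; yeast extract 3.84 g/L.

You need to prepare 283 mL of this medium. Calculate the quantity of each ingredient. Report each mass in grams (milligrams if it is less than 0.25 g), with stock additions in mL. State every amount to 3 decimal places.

Scale factor relative to 1 L: 0.283.
nickel chloride hexahydrate: 3.96 mg/L × 0.283 L = 1.121 mg
carbenicillin: V = C2·V2/C1 = 121 µg/mL × 283 mL ÷ 76600 µg/mL = 0.447 mL
sodium carbonate: 3.68 g/L × 0.283 L = 1.041 g
yeast extract: 3.84 g/L × 0.283 L = 1.087 g

nickel chloride hexahydrate 1.121 mg; carbenicillin 0.447 mL; sodium carbonate 1.041 g; yeast extract 1.087 g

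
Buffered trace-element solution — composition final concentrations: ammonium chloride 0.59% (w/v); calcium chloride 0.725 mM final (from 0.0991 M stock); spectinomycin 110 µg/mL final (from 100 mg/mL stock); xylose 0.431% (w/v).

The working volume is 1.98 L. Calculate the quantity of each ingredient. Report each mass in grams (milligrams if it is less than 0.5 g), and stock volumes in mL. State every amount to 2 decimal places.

ammonium chloride 11.68 g; calcium chloride 14.49 mL; spectinomycin 2.18 mL; xylose 8.53 g

Scale factor relative to 1 L: 1.98.
ammonium chloride: 0.59 g per 100 mL × 1980 mL ÷ 100 = 11.68 g
calcium chloride: dilute stock: 0.725 mM × 1980 mL ÷ 99.1 mM = 14.49 mL
spectinomycin: V = C2·V2/C1 = 110 µg/mL × 1980 mL ÷ 100000 µg/mL = 2.18 mL
xylose: 0.431% w/v = 4.31 g/L → 4.31 × 1.98 L = 8.53 g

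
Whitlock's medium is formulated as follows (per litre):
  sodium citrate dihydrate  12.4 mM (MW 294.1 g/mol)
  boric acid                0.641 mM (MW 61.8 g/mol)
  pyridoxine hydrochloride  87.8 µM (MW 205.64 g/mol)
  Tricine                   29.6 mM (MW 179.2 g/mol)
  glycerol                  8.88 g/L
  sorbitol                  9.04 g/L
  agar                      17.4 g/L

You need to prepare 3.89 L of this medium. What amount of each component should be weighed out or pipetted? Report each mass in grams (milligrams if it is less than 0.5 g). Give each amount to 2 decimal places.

sodium citrate dihydrate 14.19 g; boric acid 154.10 mg; pyridoxine hydrochloride 70.23 mg; Tricine 20.63 g; glycerol 34.54 g; sorbitol 35.17 g; agar 67.69 g

Scale factor relative to 1 L: 3.89.
sodium citrate dihydrate: 12.4 mmol/L × 294.1 g/mol × 3.89 L ÷ 1000 = 14.19 g
boric acid: 0.641 mmol/L × 61.8 mg/mmol × 3.89 L = 154.10 mg
pyridoxine hydrochloride: 87.8 µmol/L × 205.64 g/mol × 3.89 L ÷ 1000 = 70.23 mg
Tricine: 29.6 mmol/L × 179.2 g/mol × 3.89 L ÷ 1000 = 20.63 g
glycerol: 8.88 g/L × 3.89 L = 34.54 g
sorbitol: 9.04 g/L × 3.89 L = 35.17 g
agar: 17.4 g/L × 3.89 L = 67.69 g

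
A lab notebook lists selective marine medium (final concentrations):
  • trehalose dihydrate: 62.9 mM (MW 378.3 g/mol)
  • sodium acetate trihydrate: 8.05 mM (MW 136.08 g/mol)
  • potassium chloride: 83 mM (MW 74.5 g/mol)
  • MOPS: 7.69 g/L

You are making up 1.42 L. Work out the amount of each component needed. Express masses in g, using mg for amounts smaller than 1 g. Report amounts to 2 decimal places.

trehalose dihydrate 33.79 g; sodium acetate trihydrate 1.56 g; potassium chloride 8.78 g; MOPS 10.92 g

Working volume: 1.42 L.
trehalose dihydrate: 62.9 mmol/L × 378.3 g/mol × 1.42 L ÷ 1000 = 33.79 g
sodium acetate trihydrate: 8.05 mmol/L × 136.08 g/mol × 1.42 L ÷ 1000 = 1.56 g
potassium chloride: 83 mmol/L × 74.5 g/mol × 1.42 L ÷ 1000 = 8.78 g
MOPS: 7.69 g/L × 1.42 L = 10.92 g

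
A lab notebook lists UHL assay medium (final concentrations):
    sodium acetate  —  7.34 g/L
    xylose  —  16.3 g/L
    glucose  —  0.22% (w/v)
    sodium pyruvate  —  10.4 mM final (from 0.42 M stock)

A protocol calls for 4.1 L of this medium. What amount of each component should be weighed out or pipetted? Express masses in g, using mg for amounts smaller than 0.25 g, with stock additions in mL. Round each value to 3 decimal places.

Scale factor relative to 1 L: 4.1.
sodium acetate: 7.34 g/L × 4.1 L = 30.094 g
xylose: 16.3 g/L × 4.1 L = 66.830 g
glucose: 0.22 g per 100 mL × 4100 mL ÷ 100 = 9.020 g
sodium pyruvate: C1V1 = C2V2 → 10.4 mM × 4100 mL ÷ 420 mM = 101.524 mL

sodium acetate 30.094 g; xylose 66.830 g; glucose 9.020 g; sodium pyruvate 101.524 mL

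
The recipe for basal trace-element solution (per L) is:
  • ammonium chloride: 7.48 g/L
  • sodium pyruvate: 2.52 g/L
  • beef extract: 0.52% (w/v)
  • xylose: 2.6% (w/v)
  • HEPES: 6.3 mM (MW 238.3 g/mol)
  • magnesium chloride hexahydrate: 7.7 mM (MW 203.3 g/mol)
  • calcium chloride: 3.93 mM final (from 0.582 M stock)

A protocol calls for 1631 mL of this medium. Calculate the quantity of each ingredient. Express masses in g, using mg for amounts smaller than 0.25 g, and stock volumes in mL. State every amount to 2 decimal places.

Target volume = 1631 mL = 1.631 L.
ammonium chloride: 7.48 g/L × 1.631 L = 12.20 g
sodium pyruvate: 2.52 g/L × 1.631 L = 4.11 g
beef extract: 0.52% w/v = 5.2 g/L → 5.2 × 1.631 L = 8.48 g
xylose: 2.6 g per 100 mL × 1631 mL ÷ 100 = 42.41 g
HEPES: 6.3 mmol/L × 238.3 g/mol × 1.631 L ÷ 1000 = 2.45 g
magnesium chloride hexahydrate: 7.7 mmol/L × 203.3 g/mol × 1.631 L ÷ 1000 = 2.55 g
calcium chloride: V = C2·V2/C1 = 3.93 mM × 1631 mL ÷ 582 mM = 11.01 mL

ammonium chloride 12.20 g; sodium pyruvate 4.11 g; beef extract 8.48 g; xylose 42.41 g; HEPES 2.45 g; magnesium chloride hexahydrate 2.55 g; calcium chloride 11.01 mL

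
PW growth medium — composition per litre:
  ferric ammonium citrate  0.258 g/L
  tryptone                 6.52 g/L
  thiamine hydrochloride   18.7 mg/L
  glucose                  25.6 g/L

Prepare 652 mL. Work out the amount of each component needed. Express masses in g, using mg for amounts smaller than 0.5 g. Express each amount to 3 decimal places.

Working volume: 652 mL = 0.652 L.
ferric ammonium citrate: 0.258 g/L × 0.652 L = 0.168216 g = 168.216 mg
tryptone: 6.52 g/L × 0.652 L = 4.251 g
thiamine hydrochloride: 18.7 mg/L × 0.652 L = 12.192 mg
glucose: 25.6 g/L × 0.652 L = 16.691 g

ferric ammonium citrate 168.216 mg; tryptone 4.251 g; thiamine hydrochloride 12.192 mg; glucose 16.691 g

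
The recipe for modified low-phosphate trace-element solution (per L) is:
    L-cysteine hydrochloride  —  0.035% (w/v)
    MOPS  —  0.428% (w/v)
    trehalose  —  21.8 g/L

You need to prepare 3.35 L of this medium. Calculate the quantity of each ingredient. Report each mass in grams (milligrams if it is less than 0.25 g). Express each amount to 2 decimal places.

L-cysteine hydrochloride 1.17 g; MOPS 14.34 g; trehalose 73.03 g

Working volume: 3.35 L.
L-cysteine hydrochloride: 0.035 g per 100 mL × 3350 mL ÷ 100 = 1.17 g
MOPS: 0.428 g per 100 mL × 3350 mL ÷ 100 = 14.34 g
trehalose: 21.8 g/L × 3.35 L = 73.03 g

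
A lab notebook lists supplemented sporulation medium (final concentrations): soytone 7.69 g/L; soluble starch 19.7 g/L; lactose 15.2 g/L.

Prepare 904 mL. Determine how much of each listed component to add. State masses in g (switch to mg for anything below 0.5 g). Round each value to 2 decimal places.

soytone 6.95 g; soluble starch 17.81 g; lactose 13.74 g

Working volume: 904 mL = 0.904 L.
soytone: 7.69 g/L × 0.904 L = 6.95 g
soluble starch: 19.7 g/L × 0.904 L = 17.81 g
lactose: 15.2 g/L × 0.904 L = 13.74 g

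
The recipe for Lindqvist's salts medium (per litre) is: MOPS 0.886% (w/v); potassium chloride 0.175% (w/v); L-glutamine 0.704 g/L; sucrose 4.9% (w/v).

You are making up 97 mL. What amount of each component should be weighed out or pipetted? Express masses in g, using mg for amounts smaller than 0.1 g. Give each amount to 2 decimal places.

Working volume: 97 mL = 0.097 L.
MOPS: 0.886% w/v = 8.86 g/L → 8.86 × 0.097 L = 0.86 g
potassium chloride: 0.175 g per 100 mL × 97 mL ÷ 100 = 0.17 g
L-glutamine: 0.704 g/L × 0.097 L = 0.068288 g = 68.29 mg
sucrose: 4.9% w/v = 49 g/L → 49 × 0.097 L = 4.75 g

MOPS 0.86 g; potassium chloride 0.17 g; L-glutamine 68.29 mg; sucrose 4.75 g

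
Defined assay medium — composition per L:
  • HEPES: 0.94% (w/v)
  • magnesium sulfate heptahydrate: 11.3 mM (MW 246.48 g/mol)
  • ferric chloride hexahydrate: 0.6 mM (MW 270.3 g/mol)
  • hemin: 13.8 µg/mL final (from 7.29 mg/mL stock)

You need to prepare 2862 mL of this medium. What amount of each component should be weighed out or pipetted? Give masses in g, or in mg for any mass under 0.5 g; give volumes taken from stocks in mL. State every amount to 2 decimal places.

HEPES 26.90 g; magnesium sulfate heptahydrate 7.97 g; ferric chloride hexahydrate 464.16 mg; hemin 5.42 mL

Working volume: 2862 mL = 2.862 L.
HEPES: 0.94 g per 100 mL × 2862 mL ÷ 100 = 26.90 g
magnesium sulfate heptahydrate: 11.3 mmol/L × 246.48 g/mol × 2.862 L ÷ 1000 = 7.97 g
ferric chloride hexahydrate: 0.6 mmol/L × 270.3 mg/mmol × 2.862 L = 464.16 mg
hemin: V = C2·V2/C1 = 13.8 µg/mL × 2862 mL ÷ 7290 µg/mL = 5.42 mL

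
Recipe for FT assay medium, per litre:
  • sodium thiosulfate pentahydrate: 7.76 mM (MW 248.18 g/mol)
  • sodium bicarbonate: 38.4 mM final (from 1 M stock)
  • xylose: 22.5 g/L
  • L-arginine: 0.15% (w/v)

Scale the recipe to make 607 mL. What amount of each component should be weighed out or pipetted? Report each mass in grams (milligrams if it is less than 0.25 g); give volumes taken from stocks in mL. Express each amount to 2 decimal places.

sodium thiosulfate pentahydrate 1.17 g; sodium bicarbonate 23.31 mL; xylose 13.66 g; L-arginine 0.91 g

Scale factor relative to 1 L: 0.607.
sodium thiosulfate pentahydrate: 7.76 mmol/L × 248.18 g/mol × 0.607 L ÷ 1000 = 1.17 g
sodium bicarbonate: C1V1 = C2V2 → 38.4 mM × 607 mL ÷ 1000 mM = 23.31 mL
xylose: 22.5 g/L × 0.607 L = 13.66 g
L-arginine: 0.15% w/v = 1.5 g/L → 1.5 × 0.607 L = 0.91 g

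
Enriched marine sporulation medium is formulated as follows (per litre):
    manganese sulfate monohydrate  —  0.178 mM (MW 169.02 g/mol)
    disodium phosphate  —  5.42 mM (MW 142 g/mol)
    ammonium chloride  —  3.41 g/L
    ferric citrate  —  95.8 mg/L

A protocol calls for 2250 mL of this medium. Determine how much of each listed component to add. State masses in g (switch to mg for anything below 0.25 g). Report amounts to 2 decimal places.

Target volume = 2250 mL = 2.25 L.
manganese sulfate monohydrate: 0.178 mmol/L × 169.02 mg/mmol × 2.25 L = 67.69 mg
disodium phosphate: 5.42 mmol/L × 142 g/mol × 2.25 L ÷ 1000 = 1.73 g
ammonium chloride: 3.41 g/L × 2.25 L = 7.67 g
ferric citrate: 95.8 mg/L × 2.25 L = 215.55 mg

manganese sulfate monohydrate 67.69 mg; disodium phosphate 1.73 g; ammonium chloride 7.67 g; ferric citrate 215.55 mg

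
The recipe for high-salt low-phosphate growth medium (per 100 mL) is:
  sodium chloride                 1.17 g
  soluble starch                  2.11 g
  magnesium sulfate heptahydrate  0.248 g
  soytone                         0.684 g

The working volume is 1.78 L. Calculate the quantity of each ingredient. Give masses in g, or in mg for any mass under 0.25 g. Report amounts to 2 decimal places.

Scale factor = 1780 mL / 100 mL = 17.8.
sodium chloride: 1.17 g × (1780 mL / 100 mL) = 20.83 g
soluble starch: 2.11 g × (1780 mL / 100 mL) = 37.56 g
magnesium sulfate heptahydrate: 0.248 g × (1780 mL / 100 mL) = 4.41 g
soytone: 0.684 g × (1780 mL / 100 mL) = 12.18 g

sodium chloride 20.83 g; soluble starch 37.56 g; magnesium sulfate heptahydrate 4.41 g; soytone 12.18 g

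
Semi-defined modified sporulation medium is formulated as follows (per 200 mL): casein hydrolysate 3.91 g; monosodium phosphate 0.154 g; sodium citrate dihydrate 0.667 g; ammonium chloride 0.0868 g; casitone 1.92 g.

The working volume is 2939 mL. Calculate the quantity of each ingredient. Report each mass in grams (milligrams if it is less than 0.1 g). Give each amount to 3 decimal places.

Scale factor = 2939 mL / 200 mL = 14.695.
casein hydrolysate: 3.91 g × (2939 mL / 200 mL) = 57.457 g
monosodium phosphate: 0.154 g × (2939 mL / 200 mL) = 2.263 g
sodium citrate dihydrate: 0.667 g × (2939 mL / 200 mL) = 9.802 g
ammonium chloride: 0.0868 g × (2939 mL / 200 mL) = 1.276 g
casitone: 1.92 g × (2939 mL / 200 mL) = 28.214 g

casein hydrolysate 57.457 g; monosodium phosphate 2.263 g; sodium citrate dihydrate 9.802 g; ammonium chloride 1.276 g; casitone 28.214 g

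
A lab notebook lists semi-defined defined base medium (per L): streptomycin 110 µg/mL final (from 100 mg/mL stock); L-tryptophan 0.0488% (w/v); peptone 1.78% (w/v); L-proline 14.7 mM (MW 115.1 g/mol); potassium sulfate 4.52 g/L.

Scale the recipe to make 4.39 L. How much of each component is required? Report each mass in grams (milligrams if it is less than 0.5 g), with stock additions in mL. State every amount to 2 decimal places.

streptomycin 4.83 mL; L-tryptophan 2.14 g; peptone 78.14 g; L-proline 7.43 g; potassium sulfate 19.84 g

Scale factor relative to 1 L: 4.39.
streptomycin: C1V1 = C2V2 → 110 µg/mL × 4390 mL ÷ 100000 µg/mL = 4.83 mL
L-tryptophan: 0.0488% w/v = 0.488 g/L → 0.488 × 4.39 L = 2.14 g
peptone: 1.78 g per 100 mL × 4390 mL ÷ 100 = 78.14 g
L-proline: 14.7 mmol/L × 115.1 g/mol × 4.39 L ÷ 1000 = 7.43 g
potassium sulfate: 4.52 g/L × 4.39 L = 19.84 g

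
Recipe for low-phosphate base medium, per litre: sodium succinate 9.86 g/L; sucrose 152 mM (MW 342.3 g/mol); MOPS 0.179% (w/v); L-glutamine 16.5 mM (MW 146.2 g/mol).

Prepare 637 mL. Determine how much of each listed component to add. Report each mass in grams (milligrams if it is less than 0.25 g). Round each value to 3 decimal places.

sodium succinate 6.281 g; sucrose 33.143 g; MOPS 1.140 g; L-glutamine 1.537 g

Target volume = 637 mL = 0.637 L.
sodium succinate: 9.86 g/L × 0.637 L = 6.281 g
sucrose: 152 mmol/L × 342.3 g/mol × 0.637 L ÷ 1000 = 33.143 g
MOPS: 0.179 g per 100 mL × 637 mL ÷ 100 = 1.140 g
L-glutamine: 16.5 mmol/L × 146.2 g/mol × 0.637 L ÷ 1000 = 1.537 g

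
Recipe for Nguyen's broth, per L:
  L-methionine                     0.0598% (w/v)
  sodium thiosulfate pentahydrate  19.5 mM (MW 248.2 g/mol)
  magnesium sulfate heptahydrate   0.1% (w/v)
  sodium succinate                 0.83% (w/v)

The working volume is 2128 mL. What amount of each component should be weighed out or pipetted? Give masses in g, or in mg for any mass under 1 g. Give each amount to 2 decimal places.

Working volume: 2128 mL = 2.128 L.
L-methionine: 0.0598% w/v = 0.598 g/L → 0.598 × 2.128 L = 1.27 g
sodium thiosulfate pentahydrate: 19.5 mmol/L × 248.2 g/mol × 2.128 L ÷ 1000 = 10.30 g
magnesium sulfate heptahydrate: 0.1 g per 100 mL × 2128 mL ÷ 100 = 2.13 g
sodium succinate: 0.83 g per 100 mL × 2128 mL ÷ 100 = 17.66 g

L-methionine 1.27 g; sodium thiosulfate pentahydrate 10.30 g; magnesium sulfate heptahydrate 2.13 g; sodium succinate 17.66 g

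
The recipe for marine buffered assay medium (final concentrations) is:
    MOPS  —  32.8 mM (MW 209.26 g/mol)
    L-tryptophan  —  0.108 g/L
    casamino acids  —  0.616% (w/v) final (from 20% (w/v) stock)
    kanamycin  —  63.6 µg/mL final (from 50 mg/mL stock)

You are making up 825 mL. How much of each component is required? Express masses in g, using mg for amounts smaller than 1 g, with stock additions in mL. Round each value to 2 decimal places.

Target volume = 825 mL = 0.825 L.
MOPS: 32.8 mmol/L × 209.26 g/mol × 0.825 L ÷ 1000 = 5.66 g
L-tryptophan: 0.108 g/L × 0.825 L = 0.0891 g = 89.10 mg
casamino acids: dilute stock: 0.616% ÷ 20% × 825 mL = 25.41 mL
kanamycin: V = C2·V2/C1 = 63.6 µg/mL × 825 mL ÷ 50000 µg/mL = 1.05 mL

MOPS 5.66 g; L-tryptophan 89.10 mg; casamino acids 25.41 mL; kanamycin 1.05 mL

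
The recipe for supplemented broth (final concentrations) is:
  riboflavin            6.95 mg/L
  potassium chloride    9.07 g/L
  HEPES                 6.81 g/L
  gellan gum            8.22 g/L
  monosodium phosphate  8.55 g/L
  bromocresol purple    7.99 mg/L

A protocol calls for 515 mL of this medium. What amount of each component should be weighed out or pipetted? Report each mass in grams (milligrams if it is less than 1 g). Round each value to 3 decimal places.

riboflavin 3.579 mg; potassium chloride 4.671 g; HEPES 3.507 g; gellan gum 4.233 g; monosodium phosphate 4.403 g; bromocresol purple 4.115 mg

Working volume: 515 mL = 0.515 L.
riboflavin: 6.95 mg/L × 0.515 L = 3.579 mg
potassium chloride: 9.07 g/L × 0.515 L = 4.671 g
HEPES: 6.81 g/L × 0.515 L = 3.507 g
gellan gum: 8.22 g/L × 0.515 L = 4.233 g
monosodium phosphate: 8.55 g/L × 0.515 L = 4.403 g
bromocresol purple: 7.99 mg/L × 0.515 L = 4.115 mg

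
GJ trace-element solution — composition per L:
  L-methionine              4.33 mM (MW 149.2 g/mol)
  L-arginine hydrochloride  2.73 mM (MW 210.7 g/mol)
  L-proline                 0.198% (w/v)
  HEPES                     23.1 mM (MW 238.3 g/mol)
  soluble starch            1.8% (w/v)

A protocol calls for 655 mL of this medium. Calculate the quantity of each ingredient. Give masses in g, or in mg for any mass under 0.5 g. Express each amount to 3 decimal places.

Scale factor relative to 1 L: 0.655.
L-methionine: 4.33 mmol/L × 149.2 mg/mmol × 0.655 L = 423.154 mg
L-arginine hydrochloride: 2.73 mmol/L × 210.7 mg/mmol × 0.655 L = 376.763 mg
L-proline: 0.198% w/v = 1.98 g/L → 1.98 × 0.655 L = 1.297 g
HEPES: 23.1 mmol/L × 238.3 g/mol × 0.655 L ÷ 1000 = 3.606 g
soluble starch: 1.8 g per 100 mL × 655 mL ÷ 100 = 11.790 g

L-methionine 423.154 mg; L-arginine hydrochloride 376.763 mg; L-proline 1.297 g; HEPES 3.606 g; soluble starch 11.790 g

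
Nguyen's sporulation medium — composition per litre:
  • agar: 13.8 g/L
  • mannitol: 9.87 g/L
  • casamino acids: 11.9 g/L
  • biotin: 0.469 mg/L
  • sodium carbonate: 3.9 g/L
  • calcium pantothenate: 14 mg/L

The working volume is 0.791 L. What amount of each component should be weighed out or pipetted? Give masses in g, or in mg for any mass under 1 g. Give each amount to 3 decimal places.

Working volume: 0.791 L.
agar: 13.8 g/L × 0.791 L = 10.916 g
mannitol: 9.87 g/L × 0.791 L = 7.807 g
casamino acids: 11.9 g/L × 0.791 L = 9.413 g
biotin: 0.469 mg/L × 0.791 L = 0.371 mg
sodium carbonate: 3.9 g/L × 0.791 L = 3.085 g
calcium pantothenate: 14 mg/L × 0.791 L = 11.074 mg

agar 10.916 g; mannitol 7.807 g; casamino acids 9.413 g; biotin 0.371 mg; sodium carbonate 3.085 g; calcium pantothenate 11.074 mg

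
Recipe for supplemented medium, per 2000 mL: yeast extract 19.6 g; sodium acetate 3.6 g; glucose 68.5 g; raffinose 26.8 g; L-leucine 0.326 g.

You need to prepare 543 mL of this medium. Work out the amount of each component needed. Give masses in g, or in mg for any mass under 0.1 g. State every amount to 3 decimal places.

Ratio of target to recipe volume: 543 / 2000 = 0.2715.
yeast extract: 19.6 g × (543 mL / 2000 mL) = 5.321 g
sodium acetate: 3.6 g × (543 mL / 2000 mL) = 0.977 g
glucose: 68.5 g × (543 mL / 2000 mL) = 18.598 g
raffinose: 26.8 g × (543 mL / 2000 mL) = 7.276 g
L-leucine: 0.326 g × (543 mL / 2000 mL) = 0.088509 g = 88.509 mg

yeast extract 5.321 g; sodium acetate 0.977 g; glucose 18.598 g; raffinose 7.276 g; L-leucine 88.509 mg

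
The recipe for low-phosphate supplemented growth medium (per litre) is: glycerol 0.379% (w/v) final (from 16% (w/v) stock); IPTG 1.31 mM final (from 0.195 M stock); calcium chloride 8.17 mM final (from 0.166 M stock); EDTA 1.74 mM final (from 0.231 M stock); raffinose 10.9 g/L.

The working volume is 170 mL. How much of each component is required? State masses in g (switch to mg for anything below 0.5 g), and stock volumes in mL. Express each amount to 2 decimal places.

Target volume = 170 mL = 0.17 L.
glycerol: dilute stock: 0.379% ÷ 16% × 170 mL = 4.03 mL
IPTG: dilute stock: 1.31 mM × 170 mL ÷ 195 mM = 1.14 mL
calcium chloride: C1V1 = C2V2 → 8.17 mM × 170 mL ÷ 166 mM = 8.37 mL
EDTA: dilute stock: 1.74 mM × 170 mL ÷ 231 mM = 1.28 mL
raffinose: 10.9 g/L × 0.17 L = 1.85 g

glycerol 4.03 mL; IPTG 1.14 mL; calcium chloride 8.37 mL; EDTA 1.28 mL; raffinose 1.85 g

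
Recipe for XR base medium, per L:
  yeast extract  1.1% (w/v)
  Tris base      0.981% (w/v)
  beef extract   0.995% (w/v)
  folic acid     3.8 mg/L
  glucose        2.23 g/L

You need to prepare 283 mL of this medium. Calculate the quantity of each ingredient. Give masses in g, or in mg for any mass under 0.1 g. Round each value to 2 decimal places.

Scale factor relative to 1 L: 0.283.
yeast extract: 1.1 g per 100 mL × 283 mL ÷ 100 = 3.11 g
Tris base: 0.981 g per 100 mL × 283 mL ÷ 100 = 2.78 g
beef extract: 0.995 g per 100 mL × 283 mL ÷ 100 = 2.82 g
folic acid: 3.8 mg/L × 0.283 L = 1.08 mg
glucose: 2.23 g/L × 0.283 L = 0.63 g

yeast extract 3.11 g; Tris base 2.78 g; beef extract 2.82 g; folic acid 1.08 mg; glucose 0.63 g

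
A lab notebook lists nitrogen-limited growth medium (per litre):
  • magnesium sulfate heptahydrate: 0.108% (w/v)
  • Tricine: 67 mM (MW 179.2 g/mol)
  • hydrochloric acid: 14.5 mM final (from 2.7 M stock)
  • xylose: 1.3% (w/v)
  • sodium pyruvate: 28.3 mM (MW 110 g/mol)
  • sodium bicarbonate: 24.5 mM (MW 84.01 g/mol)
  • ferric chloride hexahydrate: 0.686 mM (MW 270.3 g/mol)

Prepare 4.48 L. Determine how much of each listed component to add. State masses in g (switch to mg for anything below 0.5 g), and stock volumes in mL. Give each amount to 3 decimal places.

magnesium sulfate heptahydrate 4.838 g; Tricine 53.789 g; hydrochloric acid 24.059 mL; xylose 58.240 g; sodium pyruvate 13.946 g; sodium bicarbonate 9.221 g; ferric chloride hexahydrate 0.831 g

Scale factor relative to 1 L: 4.48.
magnesium sulfate heptahydrate: 0.108% w/v = 1.08 g/L → 1.08 × 4.48 L = 4.838 g
Tricine: 67 mmol/L × 179.2 g/mol × 4.48 L ÷ 1000 = 53.789 g
hydrochloric acid: V = C2·V2/C1 = 14.5 mM × 4480 mL ÷ 2700 mM = 24.059 mL
xylose: 1.3% w/v = 13 g/L → 13 × 4.48 L = 58.240 g
sodium pyruvate: 28.3 mmol/L × 110 g/mol × 4.48 L ÷ 1000 = 13.946 g
sodium bicarbonate: 24.5 mmol/L × 84.01 g/mol × 4.48 L ÷ 1000 = 9.221 g
ferric chloride hexahydrate: 0.686 mmol/L × 270.3 g/mol × 4.48 L ÷ 1000 = 0.831 g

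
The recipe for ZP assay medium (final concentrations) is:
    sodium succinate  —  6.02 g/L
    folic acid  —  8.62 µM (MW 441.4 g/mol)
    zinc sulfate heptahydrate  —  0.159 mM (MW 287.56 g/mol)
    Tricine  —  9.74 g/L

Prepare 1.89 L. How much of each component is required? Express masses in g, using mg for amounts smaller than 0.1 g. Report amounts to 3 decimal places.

Scale factor relative to 1 L: 1.89.
sodium succinate: 6.02 g/L × 1.89 L = 11.378 g
folic acid: 8.62 µmol/L × 441.4 g/mol × 1.89 L ÷ 1000 = 7.191 mg
zinc sulfate heptahydrate: 0.159 mmol/L × 287.56 mg/mmol × 1.89 L = 86.415 mg
Tricine: 9.74 g/L × 1.89 L = 18.409 g

sodium succinate 11.378 g; folic acid 7.191 mg; zinc sulfate heptahydrate 86.415 mg; Tricine 18.409 g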